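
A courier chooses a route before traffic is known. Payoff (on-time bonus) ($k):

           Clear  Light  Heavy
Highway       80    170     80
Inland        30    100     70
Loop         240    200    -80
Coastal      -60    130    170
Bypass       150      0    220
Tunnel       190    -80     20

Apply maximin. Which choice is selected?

Highway

Row minima: Highway=80, Inland=30, Loop=-80, Coastal=-60, Bypass=0, Tunnel=-80
Best worst-case = 80 → Highway.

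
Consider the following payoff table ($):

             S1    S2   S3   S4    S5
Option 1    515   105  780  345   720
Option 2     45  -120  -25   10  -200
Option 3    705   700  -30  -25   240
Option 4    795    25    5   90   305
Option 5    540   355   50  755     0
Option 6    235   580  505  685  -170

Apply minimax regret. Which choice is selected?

Column bests: S1=795, S2=700, S3=780, S4=755, S5=720.
Option 1 regrets: 280, 595, 0, 410, 0 → max 595
Option 2 regrets: 750, 820, 805, 745, 920 → max 920
Option 3 regrets: 90, 0, 810, 780, 480 → max 810
Option 4 regrets: 0, 675, 775, 665, 415 → max 775
Option 5 regrets: 255, 345, 730, 0, 720 → max 730
Option 6 regrets: 560, 120, 275, 70, 890 → max 890
Smallest max regret = 595 → Option 1.

Option 1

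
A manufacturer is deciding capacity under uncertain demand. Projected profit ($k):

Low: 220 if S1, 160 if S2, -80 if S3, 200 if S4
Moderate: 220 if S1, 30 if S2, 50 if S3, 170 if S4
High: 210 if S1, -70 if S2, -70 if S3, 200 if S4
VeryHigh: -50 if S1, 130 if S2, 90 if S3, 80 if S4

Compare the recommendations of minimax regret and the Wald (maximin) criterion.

minimax regret → Moderate; maximin → Moderate (agree)

Column bests: S1=220, S2=160, S3=90, S4=200.
Low regrets: 0, 0, 170, 0 → max 170
Moderate regrets: 0, 130, 40, 30 → max 130
High regrets: 10, 230, 160, 0 → max 230
VeryHigh regrets: 270, 30, 0, 120 → max 270
Smallest max regret = 130 → Moderate.
Row minima: Low=-80, Moderate=30, High=-70, VeryHigh=-50
Best worst-case = 30 → Moderate.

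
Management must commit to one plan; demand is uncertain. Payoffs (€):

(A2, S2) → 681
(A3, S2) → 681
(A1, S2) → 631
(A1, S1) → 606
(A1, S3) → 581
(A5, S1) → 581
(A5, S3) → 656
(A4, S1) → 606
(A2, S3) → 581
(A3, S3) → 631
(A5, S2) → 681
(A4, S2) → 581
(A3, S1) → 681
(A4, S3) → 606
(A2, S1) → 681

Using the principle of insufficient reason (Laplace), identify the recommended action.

A3

Row averages: A1=606, A2=1943/3, A3=1993/3, A4=1793/3, A5=1918/3
Highest average = 1993/3 → A3.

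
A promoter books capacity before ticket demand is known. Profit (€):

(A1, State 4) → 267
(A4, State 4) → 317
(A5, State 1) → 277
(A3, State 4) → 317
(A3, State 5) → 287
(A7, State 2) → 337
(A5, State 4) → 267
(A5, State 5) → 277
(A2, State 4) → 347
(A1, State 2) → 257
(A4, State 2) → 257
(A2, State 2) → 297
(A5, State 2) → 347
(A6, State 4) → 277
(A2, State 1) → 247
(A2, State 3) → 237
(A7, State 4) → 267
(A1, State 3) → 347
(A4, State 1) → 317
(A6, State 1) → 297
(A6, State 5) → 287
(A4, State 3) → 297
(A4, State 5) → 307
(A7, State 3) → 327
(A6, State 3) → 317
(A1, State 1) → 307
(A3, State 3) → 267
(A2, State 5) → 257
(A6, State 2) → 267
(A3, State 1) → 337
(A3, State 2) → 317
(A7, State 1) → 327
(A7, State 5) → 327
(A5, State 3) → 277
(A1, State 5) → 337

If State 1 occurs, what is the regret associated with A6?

Best payoff under State 1 is 337.
Regret = 337 − 297 = 40.

40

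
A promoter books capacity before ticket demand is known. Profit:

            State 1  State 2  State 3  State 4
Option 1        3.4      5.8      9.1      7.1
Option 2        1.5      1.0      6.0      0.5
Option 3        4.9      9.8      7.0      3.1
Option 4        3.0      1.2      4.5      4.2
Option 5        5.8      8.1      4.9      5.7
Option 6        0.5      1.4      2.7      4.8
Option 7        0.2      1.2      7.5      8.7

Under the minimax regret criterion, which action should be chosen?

Option 1

Column bests: State 1=5.8, State 2=9.8, State 3=9.1, State 4=8.7.
Option 1 regrets: 2.4, 4.0, 0.0, 1.6 → max 4.0
Option 2 regrets: 4.3, 8.8, 3.1, 8.2 → max 8.8
Option 3 regrets: 0.9, 0.0, 2.1, 5.6 → max 5.6
Option 4 regrets: 2.8, 8.6, 4.6, 4.5 → max 8.6
Option 5 regrets: 0.0, 1.7, 4.2, 3.0 → max 4.2
Option 6 regrets: 5.3, 8.4, 6.4, 3.9 → max 8.4
Option 7 regrets: 5.6, 8.6, 1.6, 0.0 → max 8.6
Smallest max regret = 4.0 → Option 1.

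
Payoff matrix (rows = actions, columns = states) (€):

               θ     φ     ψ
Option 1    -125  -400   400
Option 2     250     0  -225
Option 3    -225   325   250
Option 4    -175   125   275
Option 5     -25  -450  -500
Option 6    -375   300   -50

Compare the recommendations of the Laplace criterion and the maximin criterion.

laplace → Option 3; maximin → Option 4 (disagree)

Row averages: Option 1=-125/3, Option 2=25/3, Option 3=350/3, Option 4=75, Option 5=-325, Option 6=-125/3
Highest average = 350/3 → Option 3.
Row minima: Option 1=-400, Option 2=-225, Option 3=-225, Option 4=-175, Option 5=-500, Option 6=-375
Best worst-case = -175 → Option 4.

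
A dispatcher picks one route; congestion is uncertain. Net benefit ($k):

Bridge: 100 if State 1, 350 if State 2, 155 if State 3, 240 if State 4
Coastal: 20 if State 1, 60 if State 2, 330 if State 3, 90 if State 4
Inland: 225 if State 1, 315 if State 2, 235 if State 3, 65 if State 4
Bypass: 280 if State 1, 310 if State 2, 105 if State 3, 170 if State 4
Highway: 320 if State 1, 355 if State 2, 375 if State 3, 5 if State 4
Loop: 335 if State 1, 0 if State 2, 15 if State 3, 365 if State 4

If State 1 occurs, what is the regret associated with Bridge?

235

Best payoff under State 1 is 335.
Regret = 335 − 100 = 235.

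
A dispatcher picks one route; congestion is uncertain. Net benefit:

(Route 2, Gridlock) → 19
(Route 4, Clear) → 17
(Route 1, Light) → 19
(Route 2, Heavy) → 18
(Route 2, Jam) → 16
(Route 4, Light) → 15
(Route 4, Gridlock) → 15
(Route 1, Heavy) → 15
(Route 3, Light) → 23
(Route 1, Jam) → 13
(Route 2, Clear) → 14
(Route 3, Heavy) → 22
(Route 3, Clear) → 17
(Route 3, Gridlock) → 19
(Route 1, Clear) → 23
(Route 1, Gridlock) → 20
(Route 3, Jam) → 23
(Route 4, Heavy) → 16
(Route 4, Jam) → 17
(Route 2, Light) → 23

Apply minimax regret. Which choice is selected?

Column bests: Clear=23, Light=23, Heavy=22, Jam=23, Gridlock=20.
Route 1 regrets: 0, 4, 7, 10, 0 → max 10
Route 2 regrets: 9, 0, 4, 7, 1 → max 9
Route 3 regrets: 6, 0, 0, 0, 1 → max 6
Route 4 regrets: 6, 8, 6, 6, 5 → max 8
Smallest max regret = 6 → Route 3.

Route 3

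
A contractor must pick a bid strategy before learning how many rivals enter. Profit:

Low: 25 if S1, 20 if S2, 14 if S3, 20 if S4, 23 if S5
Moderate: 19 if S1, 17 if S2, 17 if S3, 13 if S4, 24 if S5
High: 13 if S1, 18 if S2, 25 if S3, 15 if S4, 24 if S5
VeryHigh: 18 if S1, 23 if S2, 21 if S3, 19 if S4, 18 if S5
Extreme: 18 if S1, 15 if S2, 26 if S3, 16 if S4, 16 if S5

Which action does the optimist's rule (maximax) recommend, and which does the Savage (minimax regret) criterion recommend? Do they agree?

maximax → Extreme; minimax regret → VeryHigh (disagree)

Row maxima: Low=25, Moderate=24, High=25, VeryHigh=23, Extreme=26
Best best-case = 26 → Extreme.
Column bests: S1=25, S2=23, S3=26, S4=20, S5=24.
Low regrets: 0, 3, 12, 0, 1 → max 12
Moderate regrets: 6, 6, 9, 7, 0 → max 9
High regrets: 12, 5, 1, 5, 0 → max 12
VeryHigh regrets: 7, 0, 5, 1, 6 → max 7
Extreme regrets: 7, 8, 0, 4, 8 → max 8
Smallest max regret = 7 → VeryHigh.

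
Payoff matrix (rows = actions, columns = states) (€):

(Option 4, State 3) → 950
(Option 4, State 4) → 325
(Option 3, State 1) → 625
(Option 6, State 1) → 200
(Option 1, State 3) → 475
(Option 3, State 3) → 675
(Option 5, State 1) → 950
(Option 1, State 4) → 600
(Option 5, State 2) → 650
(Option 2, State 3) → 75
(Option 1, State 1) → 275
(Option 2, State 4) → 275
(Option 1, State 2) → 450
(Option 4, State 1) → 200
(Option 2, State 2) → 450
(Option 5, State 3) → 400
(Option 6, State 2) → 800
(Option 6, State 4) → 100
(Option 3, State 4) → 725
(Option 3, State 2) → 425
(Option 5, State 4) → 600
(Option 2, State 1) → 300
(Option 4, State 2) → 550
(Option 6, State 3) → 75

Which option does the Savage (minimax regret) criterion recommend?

Column bests: State 1=950, State 2=800, State 3=950, State 4=725.
Option 1 regrets: 675, 350, 475, 125 → max 675
Option 2 regrets: 650, 350, 875, 450 → max 875
Option 3 regrets: 325, 375, 275, 0 → max 375
Option 4 regrets: 750, 250, 0, 400 → max 750
Option 5 regrets: 0, 150, 550, 125 → max 550
Option 6 regrets: 750, 0, 875, 625 → max 875
Smallest max regret = 375 → Option 3.

Option 3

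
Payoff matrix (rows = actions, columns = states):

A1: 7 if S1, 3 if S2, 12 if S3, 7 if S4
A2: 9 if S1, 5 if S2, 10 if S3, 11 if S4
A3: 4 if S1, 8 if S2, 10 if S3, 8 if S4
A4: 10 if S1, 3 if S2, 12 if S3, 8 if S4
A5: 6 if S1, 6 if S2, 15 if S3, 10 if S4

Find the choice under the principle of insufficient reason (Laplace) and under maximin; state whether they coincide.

Row averages: A1=7.25, A2=8.75, A3=7.5, A4=8.25, A5=9.25
Highest average = 9.25 → A5.
Row minima: A1=3, A2=5, A3=4, A4=3, A5=6
Best worst-case = 6 → A5.

laplace → A5; maximin → A5 (agree)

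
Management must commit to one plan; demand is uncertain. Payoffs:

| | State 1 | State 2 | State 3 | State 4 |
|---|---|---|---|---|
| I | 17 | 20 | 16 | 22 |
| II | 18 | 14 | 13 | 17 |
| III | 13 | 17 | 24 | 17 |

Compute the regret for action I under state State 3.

8

Best payoff under State 3 is 24.
Regret = 24 − 16 = 8.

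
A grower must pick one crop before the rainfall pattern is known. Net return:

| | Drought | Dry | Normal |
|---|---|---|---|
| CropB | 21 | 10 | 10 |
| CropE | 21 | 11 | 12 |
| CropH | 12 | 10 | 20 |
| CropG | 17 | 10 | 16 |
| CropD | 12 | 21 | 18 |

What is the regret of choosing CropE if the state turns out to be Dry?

10

Best payoff under Dry is 21.
Regret = 21 − 11 = 10.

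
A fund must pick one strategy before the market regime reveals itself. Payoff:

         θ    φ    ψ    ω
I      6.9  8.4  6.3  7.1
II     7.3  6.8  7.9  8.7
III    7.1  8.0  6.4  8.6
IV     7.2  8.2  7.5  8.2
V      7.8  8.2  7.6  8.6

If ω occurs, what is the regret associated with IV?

0.5

Best payoff under ω is 8.7.
Regret = 8.7 − 8.2 = 0.5.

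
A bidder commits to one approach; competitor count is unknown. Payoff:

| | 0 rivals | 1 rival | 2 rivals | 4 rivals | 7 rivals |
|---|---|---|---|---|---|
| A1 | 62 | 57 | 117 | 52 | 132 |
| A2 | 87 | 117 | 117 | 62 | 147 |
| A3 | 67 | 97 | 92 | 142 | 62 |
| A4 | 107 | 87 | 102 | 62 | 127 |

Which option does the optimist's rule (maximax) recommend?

Row maxima: A1=132, A2=147, A3=142, A4=127
Best best-case = 147 → A2.

A2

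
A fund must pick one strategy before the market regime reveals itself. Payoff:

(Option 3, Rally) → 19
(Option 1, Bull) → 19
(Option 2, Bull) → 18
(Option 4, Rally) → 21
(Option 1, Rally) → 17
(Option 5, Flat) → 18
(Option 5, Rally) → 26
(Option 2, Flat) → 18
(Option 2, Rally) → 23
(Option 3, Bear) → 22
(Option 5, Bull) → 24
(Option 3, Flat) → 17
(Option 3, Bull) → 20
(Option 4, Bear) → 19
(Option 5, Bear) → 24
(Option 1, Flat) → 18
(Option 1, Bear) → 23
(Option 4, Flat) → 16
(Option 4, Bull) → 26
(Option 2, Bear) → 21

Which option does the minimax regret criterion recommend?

Column bests: Bear=24, Flat=18, Bull=26, Rally=26.
Option 1 regrets: 1, 0, 7, 9 → max 9
Option 2 regrets: 3, 0, 8, 3 → max 8
Option 3 regrets: 2, 1, 6, 7 → max 7
Option 4 regrets: 5, 2, 0, 5 → max 5
Option 5 regrets: 0, 0, 2, 0 → max 2
Smallest max regret = 2 → Option 5.

Option 5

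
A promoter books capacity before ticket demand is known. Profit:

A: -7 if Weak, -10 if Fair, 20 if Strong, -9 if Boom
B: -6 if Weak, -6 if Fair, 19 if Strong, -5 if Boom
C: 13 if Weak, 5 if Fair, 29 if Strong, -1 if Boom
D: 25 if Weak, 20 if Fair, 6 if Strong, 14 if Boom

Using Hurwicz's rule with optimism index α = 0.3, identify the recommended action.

A: 0.3·20 + 0.7·(-10) = -1
B: 0.3·19 + 0.7·(-6) = 1.5
C: 0.3·29 + 0.7·(-1) = 8
D: 0.3·25 + 0.7·6 = 11.7
Highest Hurwicz score = 11.7 → D.

D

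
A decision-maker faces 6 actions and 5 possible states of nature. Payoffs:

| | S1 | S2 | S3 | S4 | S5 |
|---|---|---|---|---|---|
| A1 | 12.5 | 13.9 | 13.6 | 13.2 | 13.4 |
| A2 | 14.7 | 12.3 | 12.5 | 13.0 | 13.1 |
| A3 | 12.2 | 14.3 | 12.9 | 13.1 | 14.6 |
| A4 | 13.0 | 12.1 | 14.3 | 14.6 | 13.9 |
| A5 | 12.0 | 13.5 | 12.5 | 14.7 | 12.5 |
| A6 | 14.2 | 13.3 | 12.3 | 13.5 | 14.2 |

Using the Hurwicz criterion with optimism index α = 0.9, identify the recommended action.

A1: 0.9·13.9 + 0.1·12.5 = 13.76
A2: 0.9·14.7 + 0.1·12.3 = 14.46
A3: 0.9·14.6 + 0.1·12.2 = 14.36
A4: 0.9·14.6 + 0.1·12.1 = 14.35
A5: 0.9·14.7 + 0.1·12.0 = 14.43
A6: 0.9·14.2 + 0.1·12.3 = 14.01
Highest Hurwicz score = 14.46 → A2.

A2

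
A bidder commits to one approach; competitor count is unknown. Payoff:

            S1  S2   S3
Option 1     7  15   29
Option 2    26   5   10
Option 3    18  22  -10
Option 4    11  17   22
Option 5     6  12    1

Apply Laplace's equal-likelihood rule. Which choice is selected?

Row averages: Option 1=17, Option 2=41/3, Option 3=10, Option 4=50/3, Option 5=19/3
Highest average = 17 → Option 1.

Option 1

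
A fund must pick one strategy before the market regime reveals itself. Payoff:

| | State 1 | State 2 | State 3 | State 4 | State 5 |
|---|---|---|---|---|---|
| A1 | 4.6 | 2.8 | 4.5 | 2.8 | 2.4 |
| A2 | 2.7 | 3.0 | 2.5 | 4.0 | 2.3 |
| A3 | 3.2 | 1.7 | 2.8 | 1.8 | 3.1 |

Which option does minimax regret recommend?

Column bests: State 1=4.6, State 2=3.0, State 3=4.5, State 4=4.0, State 5=3.1.
A1 regrets: 0.0, 0.2, 0.0, 1.2, 0.7 → max 1.2
A2 regrets: 1.9, 0.0, 2.0, 0.0, 0.8 → max 2.0
A3 regrets: 1.4, 1.3, 1.7, 2.2, 0.0 → max 2.2
Smallest max regret = 1.2 → A1.

A1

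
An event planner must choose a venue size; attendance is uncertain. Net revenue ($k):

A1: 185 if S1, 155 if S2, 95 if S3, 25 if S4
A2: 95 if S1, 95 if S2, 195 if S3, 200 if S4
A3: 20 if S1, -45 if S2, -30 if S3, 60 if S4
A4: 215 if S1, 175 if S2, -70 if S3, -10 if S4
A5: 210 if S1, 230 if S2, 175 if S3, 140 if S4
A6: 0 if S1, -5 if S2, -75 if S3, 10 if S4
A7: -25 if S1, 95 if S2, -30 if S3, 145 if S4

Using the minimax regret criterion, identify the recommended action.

Column bests: S1=215, S2=230, S3=195, S4=200.
A1 regrets: 30, 75, 100, 175 → max 175
A2 regrets: 120, 135, 0, 0 → max 135
A3 regrets: 195, 275, 225, 140 → max 275
A4 regrets: 0, 55, 265, 210 → max 265
A5 regrets: 5, 0, 20, 60 → max 60
A6 regrets: 215, 235, 270, 190 → max 270
A7 regrets: 240, 135, 225, 55 → max 240
Smallest max regret = 60 → A5.

A5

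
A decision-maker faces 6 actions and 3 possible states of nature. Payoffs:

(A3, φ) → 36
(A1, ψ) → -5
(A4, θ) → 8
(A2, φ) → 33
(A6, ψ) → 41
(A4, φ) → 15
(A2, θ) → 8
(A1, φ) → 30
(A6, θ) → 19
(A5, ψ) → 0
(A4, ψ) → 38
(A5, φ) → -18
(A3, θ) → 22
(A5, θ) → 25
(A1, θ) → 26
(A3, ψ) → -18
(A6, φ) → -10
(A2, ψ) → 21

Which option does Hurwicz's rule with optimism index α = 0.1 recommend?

A4

A1: 0.1·30 + 0.9·(-5) = -1.5
A2: 0.1·33 + 0.9·8 = 10.5
A3: 0.1·36 + 0.9·(-18) = -12.6
A4: 0.1·38 + 0.9·8 = 11
A5: 0.1·25 + 0.9·(-18) = -13.7
A6: 0.1·41 + 0.9·(-10) = -4.9
Highest Hurwicz score = 11 → A4.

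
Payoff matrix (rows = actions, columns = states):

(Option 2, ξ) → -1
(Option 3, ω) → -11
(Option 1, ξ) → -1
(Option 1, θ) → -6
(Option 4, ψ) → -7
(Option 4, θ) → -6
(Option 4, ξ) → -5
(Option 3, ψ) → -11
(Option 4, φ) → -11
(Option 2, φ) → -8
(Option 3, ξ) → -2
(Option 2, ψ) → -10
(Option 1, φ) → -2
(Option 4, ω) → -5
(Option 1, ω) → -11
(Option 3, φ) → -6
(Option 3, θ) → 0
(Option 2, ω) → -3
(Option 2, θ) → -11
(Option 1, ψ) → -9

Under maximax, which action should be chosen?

Row maxima: Option 1=-1, Option 2=-1, Option 3=0, Option 4=-5
Best best-case = 0 → Option 3.

Option 3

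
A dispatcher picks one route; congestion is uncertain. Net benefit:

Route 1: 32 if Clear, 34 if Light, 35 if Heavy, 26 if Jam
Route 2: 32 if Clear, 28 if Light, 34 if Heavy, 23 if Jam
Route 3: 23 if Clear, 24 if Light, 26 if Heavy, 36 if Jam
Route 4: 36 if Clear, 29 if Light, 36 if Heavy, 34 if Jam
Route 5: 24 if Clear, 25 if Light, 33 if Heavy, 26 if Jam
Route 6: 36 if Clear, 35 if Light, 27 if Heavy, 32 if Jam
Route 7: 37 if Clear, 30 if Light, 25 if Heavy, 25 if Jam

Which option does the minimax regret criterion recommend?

Route 4

Column bests: Clear=37, Light=35, Heavy=36, Jam=36.
Route 1 regrets: 5, 1, 1, 10 → max 10
Route 2 regrets: 5, 7, 2, 13 → max 13
Route 3 regrets: 14, 11, 10, 0 → max 14
Route 4 regrets: 1, 6, 0, 2 → max 6
Route 5 regrets: 13, 10, 3, 10 → max 13
Route 6 regrets: 1, 0, 9, 4 → max 9
Route 7 regrets: 0, 5, 11, 11 → max 11
Smallest max regret = 6 → Route 4.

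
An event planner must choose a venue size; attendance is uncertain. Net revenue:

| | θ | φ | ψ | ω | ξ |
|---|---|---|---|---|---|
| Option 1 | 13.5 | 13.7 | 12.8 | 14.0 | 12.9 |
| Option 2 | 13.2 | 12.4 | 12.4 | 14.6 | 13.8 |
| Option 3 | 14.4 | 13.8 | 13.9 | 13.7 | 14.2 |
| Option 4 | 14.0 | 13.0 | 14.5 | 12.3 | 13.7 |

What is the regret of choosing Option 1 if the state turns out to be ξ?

Best payoff under ξ is 14.2.
Regret = 14.2 − 12.9 = 1.3.

1.3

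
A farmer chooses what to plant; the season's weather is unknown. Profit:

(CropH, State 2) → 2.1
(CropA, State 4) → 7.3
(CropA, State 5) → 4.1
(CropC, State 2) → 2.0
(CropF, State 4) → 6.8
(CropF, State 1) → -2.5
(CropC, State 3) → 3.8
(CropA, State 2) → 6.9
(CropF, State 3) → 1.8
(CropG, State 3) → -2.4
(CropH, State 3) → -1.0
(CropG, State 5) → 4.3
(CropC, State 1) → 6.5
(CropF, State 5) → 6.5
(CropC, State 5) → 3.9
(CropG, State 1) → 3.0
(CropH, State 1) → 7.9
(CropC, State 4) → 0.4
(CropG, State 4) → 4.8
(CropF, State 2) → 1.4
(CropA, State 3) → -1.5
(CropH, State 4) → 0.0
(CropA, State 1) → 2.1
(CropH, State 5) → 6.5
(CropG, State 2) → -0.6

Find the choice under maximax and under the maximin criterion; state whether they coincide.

Row maxima: CropG=4.8, CropC=6.5, CropF=6.8, CropA=7.3, CropH=7.9
Best best-case = 7.9 → CropH.
Row minima: CropG=-2.4, CropC=0.4, CropF=-2.5, CropA=-1.5, CropH=-1.0
Best worst-case = 0.4 → CropC.

maximax → CropH; maximin → CropC (disagree)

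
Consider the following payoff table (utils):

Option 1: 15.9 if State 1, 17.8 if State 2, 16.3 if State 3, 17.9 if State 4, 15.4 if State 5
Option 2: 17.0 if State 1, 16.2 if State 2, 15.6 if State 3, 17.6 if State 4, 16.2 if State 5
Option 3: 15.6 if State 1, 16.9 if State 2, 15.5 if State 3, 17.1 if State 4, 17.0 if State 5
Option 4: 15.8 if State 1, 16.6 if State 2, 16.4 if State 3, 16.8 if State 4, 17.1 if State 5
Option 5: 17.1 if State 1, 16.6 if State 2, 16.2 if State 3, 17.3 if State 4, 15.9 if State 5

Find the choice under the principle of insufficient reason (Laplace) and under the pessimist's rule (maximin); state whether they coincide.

laplace → Option 1; maximin → Option 5 (disagree)

Row averages: Option 1=16.66, Option 2=16.52, Option 3=16.42, Option 4=16.54, Option 5=16.62
Highest average = 16.66 → Option 1.
Row minima: Option 1=15.4, Option 2=15.6, Option 3=15.5, Option 4=15.8, Option 5=15.9
Best worst-case = 15.9 → Option 5.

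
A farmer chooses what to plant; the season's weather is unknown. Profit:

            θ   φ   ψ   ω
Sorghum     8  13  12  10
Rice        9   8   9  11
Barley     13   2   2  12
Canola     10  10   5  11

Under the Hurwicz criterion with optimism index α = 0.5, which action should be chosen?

Sorghum: 0.5·13 + 0.5·8 = 10.5
Rice: 0.5·11 + 0.5·8 = 9.5
Barley: 0.5·13 + 0.5·2 = 7.5
Canola: 0.5·11 + 0.5·5 = 8
Highest Hurwicz score = 10.5 → Sorghum.

Sorghum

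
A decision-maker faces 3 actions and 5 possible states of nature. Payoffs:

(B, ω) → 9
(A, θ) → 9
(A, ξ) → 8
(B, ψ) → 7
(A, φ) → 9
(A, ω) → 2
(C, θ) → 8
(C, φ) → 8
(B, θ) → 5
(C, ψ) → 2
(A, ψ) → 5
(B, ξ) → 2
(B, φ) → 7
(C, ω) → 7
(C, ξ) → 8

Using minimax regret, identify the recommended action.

Column bests: θ=9, φ=9, ψ=7, ω=9, ξ=8.
A regrets: 0, 0, 2, 7, 0 → max 7
B regrets: 4, 2, 0, 0, 6 → max 6
C regrets: 1, 1, 5, 2, 0 → max 5
Smallest max regret = 5 → C.

C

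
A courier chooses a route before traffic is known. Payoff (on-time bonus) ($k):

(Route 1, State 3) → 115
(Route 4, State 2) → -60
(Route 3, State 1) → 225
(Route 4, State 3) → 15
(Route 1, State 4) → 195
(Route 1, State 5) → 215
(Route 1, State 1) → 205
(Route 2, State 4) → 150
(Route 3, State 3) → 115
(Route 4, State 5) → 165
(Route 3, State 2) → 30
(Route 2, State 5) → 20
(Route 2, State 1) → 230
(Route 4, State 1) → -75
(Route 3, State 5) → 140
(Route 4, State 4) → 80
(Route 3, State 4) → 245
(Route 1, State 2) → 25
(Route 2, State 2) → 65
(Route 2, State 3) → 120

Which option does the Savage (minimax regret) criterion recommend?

Route 1

Column bests: State 1=230, State 2=65, State 3=120, State 4=245, State 5=215.
Route 1 regrets: 25, 40, 5, 50, 0 → max 50
Route 2 regrets: 0, 0, 0, 95, 195 → max 195
Route 3 regrets: 5, 35, 5, 0, 75 → max 75
Route 4 regrets: 305, 125, 105, 165, 50 → max 305
Smallest max regret = 50 → Route 1.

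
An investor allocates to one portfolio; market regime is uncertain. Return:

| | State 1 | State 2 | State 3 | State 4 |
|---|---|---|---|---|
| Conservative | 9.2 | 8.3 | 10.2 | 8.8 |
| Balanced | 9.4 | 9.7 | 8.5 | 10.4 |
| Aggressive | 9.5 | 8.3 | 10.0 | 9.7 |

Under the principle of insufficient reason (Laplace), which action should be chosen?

Balanced

Row averages: Conservative=9.125, Balanced=9.5, Aggressive=9.375
Highest average = 9.5 → Balanced.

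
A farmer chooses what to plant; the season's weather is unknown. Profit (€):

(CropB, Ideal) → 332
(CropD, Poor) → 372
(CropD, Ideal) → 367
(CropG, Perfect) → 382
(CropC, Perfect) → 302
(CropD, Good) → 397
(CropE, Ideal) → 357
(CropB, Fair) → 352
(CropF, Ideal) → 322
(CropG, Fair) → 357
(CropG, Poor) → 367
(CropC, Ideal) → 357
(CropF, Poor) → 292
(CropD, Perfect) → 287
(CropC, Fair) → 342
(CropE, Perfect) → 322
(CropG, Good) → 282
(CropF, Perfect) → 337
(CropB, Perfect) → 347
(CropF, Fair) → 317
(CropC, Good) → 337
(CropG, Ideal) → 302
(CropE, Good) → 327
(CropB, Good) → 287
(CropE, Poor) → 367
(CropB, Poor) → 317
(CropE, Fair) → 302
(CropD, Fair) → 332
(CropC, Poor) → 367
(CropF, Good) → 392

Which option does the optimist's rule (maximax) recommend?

Row maxima: CropE=367, CropB=352, CropC=367, CropD=397, CropG=382, CropF=392
Best best-case = 397 → CropD.

CropD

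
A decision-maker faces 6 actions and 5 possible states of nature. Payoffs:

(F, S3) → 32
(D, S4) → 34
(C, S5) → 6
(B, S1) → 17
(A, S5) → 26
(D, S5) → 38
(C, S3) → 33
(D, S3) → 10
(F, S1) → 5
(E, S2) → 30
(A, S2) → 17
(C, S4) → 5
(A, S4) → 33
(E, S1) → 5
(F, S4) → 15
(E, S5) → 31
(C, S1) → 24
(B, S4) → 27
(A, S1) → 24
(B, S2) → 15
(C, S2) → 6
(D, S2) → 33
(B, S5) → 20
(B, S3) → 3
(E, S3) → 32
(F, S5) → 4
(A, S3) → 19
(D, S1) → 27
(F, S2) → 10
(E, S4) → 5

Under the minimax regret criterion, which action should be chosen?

Column bests: S1=27, S2=33, S3=33, S4=34, S5=38.
A regrets: 3, 16, 14, 1, 12 → max 16
B regrets: 10, 18, 30, 7, 18 → max 30
C regrets: 3, 27, 0, 29, 32 → max 32
D regrets: 0, 0, 23, 0, 0 → max 23
E regrets: 22, 3, 1, 29, 7 → max 29
F regrets: 22, 23, 1, 19, 34 → max 34
Smallest max regret = 16 → A.

A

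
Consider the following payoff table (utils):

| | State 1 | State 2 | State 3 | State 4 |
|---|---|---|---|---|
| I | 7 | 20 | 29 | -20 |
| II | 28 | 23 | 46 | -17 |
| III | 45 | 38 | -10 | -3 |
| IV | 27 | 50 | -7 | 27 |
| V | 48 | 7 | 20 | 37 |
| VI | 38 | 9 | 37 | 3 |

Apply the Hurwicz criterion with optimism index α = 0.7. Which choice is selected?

V

I: 0.7·29 + 0.3·(-20) = 14.3
II: 0.7·46 + 0.3·(-17) = 27.1
III: 0.7·45 + 0.3·(-10) = 28.5
IV: 0.7·50 + 0.3·(-7) = 32.9
V: 0.7·48 + 0.3·7 = 35.7
VI: 0.7·38 + 0.3·3 = 27.5
Highest Hurwicz score = 35.7 → V.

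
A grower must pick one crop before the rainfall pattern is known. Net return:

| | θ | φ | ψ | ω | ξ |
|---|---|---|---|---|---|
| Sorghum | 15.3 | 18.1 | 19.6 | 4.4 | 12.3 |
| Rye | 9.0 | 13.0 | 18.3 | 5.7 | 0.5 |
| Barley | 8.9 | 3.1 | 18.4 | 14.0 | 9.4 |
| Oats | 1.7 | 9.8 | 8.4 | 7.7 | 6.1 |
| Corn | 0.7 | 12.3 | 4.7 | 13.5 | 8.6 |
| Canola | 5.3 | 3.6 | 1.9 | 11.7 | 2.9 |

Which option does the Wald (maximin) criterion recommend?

Sorghum

Row minima: Sorghum=4.4, Rye=0.5, Barley=3.1, Oats=1.7, Corn=0.7, Canola=1.9
Best worst-case = 4.4 → Sorghum.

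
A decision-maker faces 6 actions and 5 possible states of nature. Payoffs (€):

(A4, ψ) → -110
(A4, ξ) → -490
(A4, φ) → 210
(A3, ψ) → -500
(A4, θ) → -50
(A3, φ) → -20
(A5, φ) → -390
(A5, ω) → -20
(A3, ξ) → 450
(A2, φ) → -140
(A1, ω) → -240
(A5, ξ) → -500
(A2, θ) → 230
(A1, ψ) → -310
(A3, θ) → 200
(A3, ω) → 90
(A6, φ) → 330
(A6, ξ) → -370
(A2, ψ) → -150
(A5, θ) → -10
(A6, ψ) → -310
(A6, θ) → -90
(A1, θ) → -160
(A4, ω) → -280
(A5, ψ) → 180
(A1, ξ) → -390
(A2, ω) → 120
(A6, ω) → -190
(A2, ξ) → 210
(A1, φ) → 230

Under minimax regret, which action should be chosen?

Column bests: θ=230, φ=330, ψ=180, ω=120, ξ=450.
A1 regrets: 390, 100, 490, 360, 840 → max 840
A2 regrets: 0, 470, 330, 0, 240 → max 470
A3 regrets: 30, 350, 680, 30, 0 → max 680
A4 regrets: 280, 120, 290, 400, 940 → max 940
A5 regrets: 240, 720, 0, 140, 950 → max 950
A6 regrets: 320, 0, 490, 310, 820 → max 820
Smallest max regret = 470 → A2.

A2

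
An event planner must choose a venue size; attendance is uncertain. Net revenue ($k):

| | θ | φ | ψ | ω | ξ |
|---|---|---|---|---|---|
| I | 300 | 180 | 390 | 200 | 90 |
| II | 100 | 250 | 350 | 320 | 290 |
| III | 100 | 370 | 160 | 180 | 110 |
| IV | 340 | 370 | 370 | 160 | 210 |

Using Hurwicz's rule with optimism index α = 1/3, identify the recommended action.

IV

I: 1/3·390 + 2/3·90 = 190
II: 1/3·350 + 2/3·100 = 550/3
III: 1/3·370 + 2/3·100 = 190
IV: 1/3·370 + 2/3·160 = 230
Highest Hurwicz score = 230 → IV.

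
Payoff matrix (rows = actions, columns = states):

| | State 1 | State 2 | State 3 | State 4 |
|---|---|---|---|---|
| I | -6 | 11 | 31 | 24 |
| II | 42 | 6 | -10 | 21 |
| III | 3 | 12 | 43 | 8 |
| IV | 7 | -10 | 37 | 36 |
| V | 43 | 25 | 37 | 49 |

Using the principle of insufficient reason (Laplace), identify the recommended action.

Row averages: I=15, II=14.75, III=16.5, IV=17.5, V=38.5
Highest average = 38.5 → V.

V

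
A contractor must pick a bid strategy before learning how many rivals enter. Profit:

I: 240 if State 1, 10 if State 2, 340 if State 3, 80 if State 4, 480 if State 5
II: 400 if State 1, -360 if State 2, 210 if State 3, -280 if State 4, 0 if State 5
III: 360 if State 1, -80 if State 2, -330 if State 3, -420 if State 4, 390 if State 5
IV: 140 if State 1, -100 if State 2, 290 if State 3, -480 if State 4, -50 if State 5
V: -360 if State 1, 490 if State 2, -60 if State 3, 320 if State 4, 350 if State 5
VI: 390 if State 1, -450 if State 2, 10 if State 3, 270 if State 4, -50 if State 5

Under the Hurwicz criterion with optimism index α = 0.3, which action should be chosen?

I

I: 0.3·480 + 0.7·10 = 151
II: 0.3·400 + 0.7·(-360) = -132
III: 0.3·390 + 0.7·(-420) = -177
IV: 0.3·290 + 0.7·(-480) = -249
V: 0.3·490 + 0.7·(-360) = -105
VI: 0.3·390 + 0.7·(-450) = -198
Highest Hurwicz score = 151 → I.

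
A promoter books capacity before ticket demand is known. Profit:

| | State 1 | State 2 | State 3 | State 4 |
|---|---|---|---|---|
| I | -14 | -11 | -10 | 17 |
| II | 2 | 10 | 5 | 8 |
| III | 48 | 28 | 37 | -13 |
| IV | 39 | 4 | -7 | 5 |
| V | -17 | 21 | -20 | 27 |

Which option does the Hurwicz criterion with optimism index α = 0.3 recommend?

I: 0.3·17 + 0.7·(-14) = -4.7
II: 0.3·10 + 0.7·2 = 4.4
III: 0.3·48 + 0.7·(-13) = 5.3
IV: 0.3·39 + 0.7·(-7) = 6.8
V: 0.3·27 + 0.7·(-20) = -5.9
Highest Hurwicz score = 6.8 → IV.

IV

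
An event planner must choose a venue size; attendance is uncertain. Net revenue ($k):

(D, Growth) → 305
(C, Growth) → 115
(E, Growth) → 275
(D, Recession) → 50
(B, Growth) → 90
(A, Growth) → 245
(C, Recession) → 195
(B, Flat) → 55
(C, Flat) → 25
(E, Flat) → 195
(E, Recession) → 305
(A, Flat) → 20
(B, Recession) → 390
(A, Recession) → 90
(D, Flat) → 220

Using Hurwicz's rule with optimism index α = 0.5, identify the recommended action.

E

A: 0.5·245 + 0.5·20 = 132.5
B: 0.5·390 + 0.5·55 = 222.5
C: 0.5·195 + 0.5·25 = 110
D: 0.5·305 + 0.5·50 = 177.5
E: 0.5·305 + 0.5·195 = 250
Highest Hurwicz score = 250 → E.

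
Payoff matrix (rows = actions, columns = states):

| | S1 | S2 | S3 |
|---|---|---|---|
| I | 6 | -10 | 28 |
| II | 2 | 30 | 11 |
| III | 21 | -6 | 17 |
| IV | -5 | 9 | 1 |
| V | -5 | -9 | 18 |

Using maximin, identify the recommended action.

Row minima: I=-10, II=2, III=-6, IV=-5, V=-9
Best worst-case = 2 → II.

II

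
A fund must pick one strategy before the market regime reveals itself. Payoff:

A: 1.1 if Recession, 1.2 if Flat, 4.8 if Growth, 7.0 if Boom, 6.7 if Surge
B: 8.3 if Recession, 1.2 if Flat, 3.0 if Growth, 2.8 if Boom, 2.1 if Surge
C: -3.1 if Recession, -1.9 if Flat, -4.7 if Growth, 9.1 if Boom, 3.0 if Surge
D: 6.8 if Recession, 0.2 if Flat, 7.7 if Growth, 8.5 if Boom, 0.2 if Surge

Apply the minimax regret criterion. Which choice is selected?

B

Column bests: Recession=8.3, Flat=1.2, Growth=7.7, Boom=9.1, Surge=6.7.
A regrets: 7.2, 0.0, 2.9, 2.1, 0.0 → max 7.2
B regrets: 0.0, 0.0, 4.7, 6.3, 4.6 → max 6.3
C regrets: 11.4, 3.1, 12.4, 0.0, 3.7 → max 12.4
D regrets: 1.5, 1.0, 0.0, 0.6, 6.5 → max 6.5
Smallest max regret = 6.3 → B.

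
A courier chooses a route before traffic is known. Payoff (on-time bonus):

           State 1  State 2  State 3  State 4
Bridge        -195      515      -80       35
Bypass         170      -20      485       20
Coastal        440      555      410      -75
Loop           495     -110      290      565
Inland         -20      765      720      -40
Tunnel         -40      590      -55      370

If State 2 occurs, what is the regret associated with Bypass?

Best payoff under State 2 is 765.
Regret = 765 − (-20) = 785.

785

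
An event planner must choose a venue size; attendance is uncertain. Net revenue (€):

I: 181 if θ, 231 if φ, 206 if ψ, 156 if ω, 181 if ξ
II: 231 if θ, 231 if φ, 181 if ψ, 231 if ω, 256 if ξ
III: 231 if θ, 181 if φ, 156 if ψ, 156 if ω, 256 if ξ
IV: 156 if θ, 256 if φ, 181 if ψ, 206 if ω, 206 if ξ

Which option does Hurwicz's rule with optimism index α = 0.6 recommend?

I: 0.6·231 + 0.4·156 = 201
II: 0.6·256 + 0.4·181 = 226
III: 0.6·256 + 0.4·156 = 216
IV: 0.6·256 + 0.4·156 = 216
Highest Hurwicz score = 226 → II.

II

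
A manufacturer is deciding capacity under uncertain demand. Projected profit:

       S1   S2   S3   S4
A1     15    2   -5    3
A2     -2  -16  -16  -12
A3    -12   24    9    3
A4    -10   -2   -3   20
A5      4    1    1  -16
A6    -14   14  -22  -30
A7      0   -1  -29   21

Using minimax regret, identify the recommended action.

Column bests: S1=15, S2=24, S3=9, S4=21.
A1 regrets: 0, 22, 14, 18 → max 22
A2 regrets: 17, 40, 25, 33 → max 40
A3 regrets: 27, 0, 0, 18 → max 27
A4 regrets: 25, 26, 12, 1 → max 26
A5 regrets: 11, 23, 8, 37 → max 37
A6 regrets: 29, 10, 31, 51 → max 51
A7 regrets: 15, 25, 38, 0 → max 38
Smallest max regret = 22 → A1.

A1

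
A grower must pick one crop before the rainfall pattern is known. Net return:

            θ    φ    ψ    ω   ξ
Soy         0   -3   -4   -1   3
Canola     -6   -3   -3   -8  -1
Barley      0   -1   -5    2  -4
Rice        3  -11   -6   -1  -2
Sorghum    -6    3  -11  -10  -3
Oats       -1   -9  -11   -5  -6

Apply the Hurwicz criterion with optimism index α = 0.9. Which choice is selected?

Soy

Soy: 0.9·3 + 0.1·(-4) = 2.3
Canola: 0.9·(-1) + 0.1·(-8) = -1.7
Barley: 0.9·2 + 0.1·(-5) = 1.3
Rice: 0.9·3 + 0.1·(-11) = 1.6
Sorghum: 0.9·3 + 0.1·(-11) = 1.6
Oats: 0.9·(-1) + 0.1·(-11) = -2
Highest Hurwicz score = 2.3 → Soy.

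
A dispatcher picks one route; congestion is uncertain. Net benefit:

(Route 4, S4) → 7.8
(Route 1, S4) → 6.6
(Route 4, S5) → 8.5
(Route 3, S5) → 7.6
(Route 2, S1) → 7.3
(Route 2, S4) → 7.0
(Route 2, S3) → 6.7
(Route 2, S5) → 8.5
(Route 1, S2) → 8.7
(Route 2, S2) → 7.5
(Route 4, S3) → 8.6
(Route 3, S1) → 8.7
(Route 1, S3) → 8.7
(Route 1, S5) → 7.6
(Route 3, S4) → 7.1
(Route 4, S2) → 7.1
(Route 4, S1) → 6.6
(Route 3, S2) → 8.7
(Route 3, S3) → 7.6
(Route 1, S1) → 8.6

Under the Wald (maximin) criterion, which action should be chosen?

Row minima: Route 1=6.6, Route 2=6.7, Route 3=7.1, Route 4=6.6
Best worst-case = 7.1 → Route 3.

Route 3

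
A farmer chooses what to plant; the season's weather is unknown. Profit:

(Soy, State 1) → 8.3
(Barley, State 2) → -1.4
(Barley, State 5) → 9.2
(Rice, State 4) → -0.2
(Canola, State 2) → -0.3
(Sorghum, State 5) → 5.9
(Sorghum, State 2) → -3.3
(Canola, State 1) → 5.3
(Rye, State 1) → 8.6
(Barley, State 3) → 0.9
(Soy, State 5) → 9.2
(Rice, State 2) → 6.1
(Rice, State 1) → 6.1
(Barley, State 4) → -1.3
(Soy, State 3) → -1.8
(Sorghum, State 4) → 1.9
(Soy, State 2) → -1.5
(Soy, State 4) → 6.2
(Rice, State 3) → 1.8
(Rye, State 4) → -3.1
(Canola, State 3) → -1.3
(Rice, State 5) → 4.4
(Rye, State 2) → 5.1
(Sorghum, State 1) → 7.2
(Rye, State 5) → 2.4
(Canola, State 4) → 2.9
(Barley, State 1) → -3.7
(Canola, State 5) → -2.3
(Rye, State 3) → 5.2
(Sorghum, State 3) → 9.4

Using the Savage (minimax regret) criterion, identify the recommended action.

Column bests: State 1=8.6, State 2=6.1, State 3=9.4, State 4=6.2, State 5=9.2.
Barley regrets: 12.3, 7.5, 8.5, 7.5, 0.0 → max 12.3
Canola regrets: 3.3, 6.4, 10.7, 3.3, 11.5 → max 11.5
Rye regrets: 0.0, 1.0, 4.2, 9.3, 6.8 → max 9.3
Sorghum regrets: 1.4, 9.4, 0.0, 4.3, 3.3 → max 9.4
Rice regrets: 2.5, 0.0, 7.6, 6.4, 4.8 → max 7.6
Soy regrets: 0.3, 7.6, 11.2, 0.0, 0.0 → max 11.2
Smallest max regret = 7.6 → Rice.

Rice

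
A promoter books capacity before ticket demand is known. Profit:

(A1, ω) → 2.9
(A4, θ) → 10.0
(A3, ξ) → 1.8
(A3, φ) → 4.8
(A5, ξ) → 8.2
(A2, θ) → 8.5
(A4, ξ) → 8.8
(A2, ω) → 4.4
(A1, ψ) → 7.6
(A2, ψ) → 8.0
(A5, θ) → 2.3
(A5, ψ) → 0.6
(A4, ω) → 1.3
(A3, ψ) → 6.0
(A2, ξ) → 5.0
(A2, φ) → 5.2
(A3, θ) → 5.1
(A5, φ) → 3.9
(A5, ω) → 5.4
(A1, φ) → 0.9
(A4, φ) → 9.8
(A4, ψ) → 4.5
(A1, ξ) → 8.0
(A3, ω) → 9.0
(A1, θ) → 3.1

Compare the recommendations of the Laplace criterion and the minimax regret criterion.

Row averages: A1=4.5, A2=6.22, A3=5.34, A4=6.88, A5=4.08
Highest average = 6.88 → A4.
Column bests: θ=10.0, φ=9.8, ψ=8.0, ω=9.0, ξ=8.8.
A1 regrets: 6.9, 8.9, 0.4, 6.1, 0.8 → max 8.9
A2 regrets: 1.5, 4.6, 0.0, 4.6, 3.8 → max 4.6
A3 regrets: 4.9, 5.0, 2.0, 0.0, 7.0 → max 7.0
A4 regrets: 0.0, 0.0, 3.5, 7.7, 0.0 → max 7.7
A5 regrets: 7.7, 5.9, 7.4, 3.6, 0.6 → max 7.7
Smallest max regret = 4.6 → A2.

laplace → A4; minimax regret → A2 (disagree)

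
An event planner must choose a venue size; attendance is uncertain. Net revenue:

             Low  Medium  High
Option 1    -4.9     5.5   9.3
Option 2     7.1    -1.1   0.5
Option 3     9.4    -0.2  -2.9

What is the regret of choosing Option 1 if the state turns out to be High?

0.0

Best payoff under High is 9.3.
Regret = 9.3 − 9.3 = 0.0.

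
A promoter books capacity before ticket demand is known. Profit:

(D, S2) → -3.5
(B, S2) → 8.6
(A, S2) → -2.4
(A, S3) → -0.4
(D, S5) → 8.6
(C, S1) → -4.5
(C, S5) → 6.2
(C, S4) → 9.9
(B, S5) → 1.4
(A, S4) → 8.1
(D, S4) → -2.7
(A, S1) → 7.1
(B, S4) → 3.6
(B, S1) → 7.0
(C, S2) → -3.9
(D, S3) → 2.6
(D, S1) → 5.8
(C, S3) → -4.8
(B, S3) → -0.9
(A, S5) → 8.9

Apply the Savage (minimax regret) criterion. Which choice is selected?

B

Column bests: S1=7.1, S2=8.6, S3=2.6, S4=9.9, S5=8.9.
A regrets: 0.0, 11.0, 3.0, 1.8, 0.0 → max 11.0
B regrets: 0.1, 0.0, 3.5, 6.3, 7.5 → max 7.5
C regrets: 11.6, 12.5, 7.4, 0.0, 2.7 → max 12.5
D regrets: 1.3, 12.1, 0.0, 12.6, 0.3 → max 12.6
Smallest max regret = 7.5 → B.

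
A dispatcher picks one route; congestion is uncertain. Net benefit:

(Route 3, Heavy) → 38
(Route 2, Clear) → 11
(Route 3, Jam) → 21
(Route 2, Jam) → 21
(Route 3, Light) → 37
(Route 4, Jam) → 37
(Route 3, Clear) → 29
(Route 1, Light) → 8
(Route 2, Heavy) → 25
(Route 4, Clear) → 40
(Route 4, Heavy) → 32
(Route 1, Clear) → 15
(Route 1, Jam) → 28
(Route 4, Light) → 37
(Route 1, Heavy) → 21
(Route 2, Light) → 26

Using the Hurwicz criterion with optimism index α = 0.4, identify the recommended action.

Route 1: 0.4·28 + 0.6·8 = 16
Route 2: 0.4·26 + 0.6·11 = 17
Route 3: 0.4·38 + 0.6·21 = 27.8
Route 4: 0.4·40 + 0.6·32 = 35.2
Highest Hurwicz score = 35.2 → Route 4.

Route 4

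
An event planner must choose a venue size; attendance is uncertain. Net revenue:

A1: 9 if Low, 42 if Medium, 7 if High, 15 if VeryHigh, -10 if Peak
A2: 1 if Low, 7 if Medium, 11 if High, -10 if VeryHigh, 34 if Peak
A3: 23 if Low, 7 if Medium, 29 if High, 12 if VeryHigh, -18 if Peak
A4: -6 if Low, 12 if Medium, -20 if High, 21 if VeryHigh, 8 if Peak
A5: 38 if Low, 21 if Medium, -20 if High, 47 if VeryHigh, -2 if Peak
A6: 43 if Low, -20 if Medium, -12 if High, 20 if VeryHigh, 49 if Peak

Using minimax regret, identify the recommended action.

A4

Column bests: Low=43, Medium=42, High=29, VeryHigh=47, Peak=49.
A1 regrets: 34, 0, 22, 32, 59 → max 59
A2 regrets: 42, 35, 18, 57, 15 → max 57
A3 regrets: 20, 35, 0, 35, 67 → max 67
A4 regrets: 49, 30, 49, 26, 41 → max 49
A5 regrets: 5, 21, 49, 0, 51 → max 51
A6 regrets: 0, 62, 41, 27, 0 → max 62
Smallest max regret = 49 → A4.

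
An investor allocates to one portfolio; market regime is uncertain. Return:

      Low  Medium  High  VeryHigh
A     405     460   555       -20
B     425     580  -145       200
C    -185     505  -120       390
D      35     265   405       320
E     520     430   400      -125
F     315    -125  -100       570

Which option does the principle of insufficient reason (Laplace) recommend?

A

Row averages: A=350, B=265, C=147.5, D=256.25, E=306.25, F=165
Highest average = 350 → A.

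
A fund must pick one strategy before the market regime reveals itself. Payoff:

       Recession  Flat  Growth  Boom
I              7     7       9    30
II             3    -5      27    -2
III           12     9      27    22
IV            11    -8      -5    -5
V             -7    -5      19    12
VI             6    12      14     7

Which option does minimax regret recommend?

Column bests: Recession=12, Flat=12, Growth=27, Boom=30.
I regrets: 5, 5, 18, 0 → max 18
II regrets: 9, 17, 0, 32 → max 32
III regrets: 0, 3, 0, 8 → max 8
IV regrets: 1, 20, 32, 35 → max 35
V regrets: 19, 17, 8, 18 → max 19
VI regrets: 6, 0, 13, 23 → max 23
Smallest max regret = 8 → III.

III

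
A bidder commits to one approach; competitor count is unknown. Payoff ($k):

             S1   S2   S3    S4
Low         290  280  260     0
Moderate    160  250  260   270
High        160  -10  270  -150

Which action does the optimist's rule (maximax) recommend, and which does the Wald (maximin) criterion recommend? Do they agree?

maximax → Low; maximin → Moderate (disagree)

Row maxima: Low=290, Moderate=270, High=270
Best best-case = 290 → Low.
Row minima: Low=0, Moderate=160, High=-150
Best worst-case = 160 → Moderate.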